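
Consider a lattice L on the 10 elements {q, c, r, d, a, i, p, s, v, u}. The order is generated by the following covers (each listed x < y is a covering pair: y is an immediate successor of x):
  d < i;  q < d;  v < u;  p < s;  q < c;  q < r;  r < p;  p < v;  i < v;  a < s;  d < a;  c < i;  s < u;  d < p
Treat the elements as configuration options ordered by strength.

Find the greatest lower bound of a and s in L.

a

Common lower bounds of {a, s}: a, d, q.
The greatest among these is a.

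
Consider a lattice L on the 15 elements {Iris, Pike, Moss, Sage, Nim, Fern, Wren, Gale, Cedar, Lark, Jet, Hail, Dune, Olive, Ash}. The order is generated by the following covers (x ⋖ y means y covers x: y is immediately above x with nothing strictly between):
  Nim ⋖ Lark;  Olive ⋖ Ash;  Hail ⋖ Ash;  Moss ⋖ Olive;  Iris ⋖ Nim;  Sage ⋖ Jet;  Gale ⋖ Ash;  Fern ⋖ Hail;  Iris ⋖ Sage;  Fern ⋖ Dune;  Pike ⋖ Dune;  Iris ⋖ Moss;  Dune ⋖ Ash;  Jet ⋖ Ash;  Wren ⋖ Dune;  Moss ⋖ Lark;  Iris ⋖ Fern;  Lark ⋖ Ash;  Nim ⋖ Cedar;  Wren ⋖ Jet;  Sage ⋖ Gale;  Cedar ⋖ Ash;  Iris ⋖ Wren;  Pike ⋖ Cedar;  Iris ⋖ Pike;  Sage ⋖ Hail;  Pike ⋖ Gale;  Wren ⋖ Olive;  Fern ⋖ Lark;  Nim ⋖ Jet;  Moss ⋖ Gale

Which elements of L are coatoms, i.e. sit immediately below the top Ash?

Cedar, Dune, Gale, Hail, Jet, Lark, Olive

The coatoms are exactly the elements covered by Ash: Cedar, Dune, Gale, Hail, Jet, Lark, Olive.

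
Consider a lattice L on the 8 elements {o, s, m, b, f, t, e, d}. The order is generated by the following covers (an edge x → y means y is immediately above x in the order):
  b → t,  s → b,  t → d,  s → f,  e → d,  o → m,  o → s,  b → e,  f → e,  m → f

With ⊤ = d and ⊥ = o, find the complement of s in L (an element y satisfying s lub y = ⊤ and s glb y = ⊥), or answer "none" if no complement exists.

none

For every candidate y, either s ∨ y ≠ d or s ∧ y ≠ o; no complement exists.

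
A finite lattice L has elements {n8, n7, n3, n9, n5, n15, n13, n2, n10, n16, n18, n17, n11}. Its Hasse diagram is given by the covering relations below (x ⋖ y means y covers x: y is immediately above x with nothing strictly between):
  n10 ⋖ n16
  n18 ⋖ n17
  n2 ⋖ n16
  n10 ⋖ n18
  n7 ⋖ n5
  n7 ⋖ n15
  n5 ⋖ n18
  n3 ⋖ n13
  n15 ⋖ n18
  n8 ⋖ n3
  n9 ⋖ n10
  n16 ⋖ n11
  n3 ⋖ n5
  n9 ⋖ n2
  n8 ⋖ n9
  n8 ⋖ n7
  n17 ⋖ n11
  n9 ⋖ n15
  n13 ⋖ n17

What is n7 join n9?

n15

Common upper bounds of {n7, n9}: n11, n15, n17, n18.
The least among these is n15.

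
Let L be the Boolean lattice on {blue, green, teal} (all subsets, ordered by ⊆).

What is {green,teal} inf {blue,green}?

Under ⊆, meet is intersection: {green,teal} ∩ {blue,green} = {green}.

{green}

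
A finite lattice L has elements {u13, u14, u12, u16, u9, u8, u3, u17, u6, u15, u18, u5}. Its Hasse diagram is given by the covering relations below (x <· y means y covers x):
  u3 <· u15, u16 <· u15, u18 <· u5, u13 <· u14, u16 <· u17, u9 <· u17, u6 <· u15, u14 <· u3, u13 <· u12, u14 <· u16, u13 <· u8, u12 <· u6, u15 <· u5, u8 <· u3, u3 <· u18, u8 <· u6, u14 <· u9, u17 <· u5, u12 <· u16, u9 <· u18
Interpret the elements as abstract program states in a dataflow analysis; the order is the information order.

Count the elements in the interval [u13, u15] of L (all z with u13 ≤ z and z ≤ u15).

8

The interval [u13, u15] = {u12, u13, u14, u15, u16, u3, u6, u8}, which has 8 elements.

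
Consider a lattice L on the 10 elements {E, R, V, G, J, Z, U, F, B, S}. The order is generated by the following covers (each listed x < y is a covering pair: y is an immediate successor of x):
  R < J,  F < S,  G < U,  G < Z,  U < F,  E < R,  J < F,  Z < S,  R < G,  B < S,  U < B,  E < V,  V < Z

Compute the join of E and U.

U

Common upper bounds of {E, U}: B, F, S, U.
The least among these is U.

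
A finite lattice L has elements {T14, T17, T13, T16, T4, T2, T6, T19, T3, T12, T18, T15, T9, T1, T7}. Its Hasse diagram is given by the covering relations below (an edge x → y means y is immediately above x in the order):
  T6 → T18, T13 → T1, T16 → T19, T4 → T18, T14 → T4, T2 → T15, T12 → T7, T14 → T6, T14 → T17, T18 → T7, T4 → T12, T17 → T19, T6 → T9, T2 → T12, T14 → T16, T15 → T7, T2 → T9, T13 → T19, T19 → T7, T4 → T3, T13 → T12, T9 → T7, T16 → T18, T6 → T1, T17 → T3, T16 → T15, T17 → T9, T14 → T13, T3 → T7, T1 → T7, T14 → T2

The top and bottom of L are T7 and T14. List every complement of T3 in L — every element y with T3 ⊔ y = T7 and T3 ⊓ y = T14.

Need y with T3 ∨ y = T7 and T3 ∧ y = T14.
Checking each element gives: T1, T13, T15, T16, T2, T6.

T1, T13, T15, T16, T2, T6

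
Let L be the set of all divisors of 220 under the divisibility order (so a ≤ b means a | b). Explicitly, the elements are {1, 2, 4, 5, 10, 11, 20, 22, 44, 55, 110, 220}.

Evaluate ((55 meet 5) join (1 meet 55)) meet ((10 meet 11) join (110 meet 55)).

55 ∧ 5 = 5
1 ∧ 55 = 1
5 ∨ 1 = 5
10 ∧ 11 = 1
110 ∧ 55 = 55
1 ∨ 55 = 55
5 ∧ 55 = 5

5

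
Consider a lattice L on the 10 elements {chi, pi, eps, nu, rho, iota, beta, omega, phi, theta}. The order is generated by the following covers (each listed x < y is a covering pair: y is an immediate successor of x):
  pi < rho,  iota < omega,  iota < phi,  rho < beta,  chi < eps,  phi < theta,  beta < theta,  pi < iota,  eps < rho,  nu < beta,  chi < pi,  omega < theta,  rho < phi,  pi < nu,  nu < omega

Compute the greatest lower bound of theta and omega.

omega

Common lower bounds of {theta, omega}: chi, iota, nu, omega, pi.
The greatest among these is omega.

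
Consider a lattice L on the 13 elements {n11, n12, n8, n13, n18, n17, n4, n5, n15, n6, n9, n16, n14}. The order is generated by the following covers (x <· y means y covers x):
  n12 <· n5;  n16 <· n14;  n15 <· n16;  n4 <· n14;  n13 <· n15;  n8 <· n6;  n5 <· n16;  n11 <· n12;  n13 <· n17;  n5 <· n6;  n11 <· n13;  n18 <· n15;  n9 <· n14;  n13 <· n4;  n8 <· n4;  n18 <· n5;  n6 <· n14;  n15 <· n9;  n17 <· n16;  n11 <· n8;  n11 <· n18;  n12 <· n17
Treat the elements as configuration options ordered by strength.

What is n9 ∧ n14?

Common lower bounds of {n9, n14}: n11, n13, n15, n18, n9.
The greatest among these is n9.

n9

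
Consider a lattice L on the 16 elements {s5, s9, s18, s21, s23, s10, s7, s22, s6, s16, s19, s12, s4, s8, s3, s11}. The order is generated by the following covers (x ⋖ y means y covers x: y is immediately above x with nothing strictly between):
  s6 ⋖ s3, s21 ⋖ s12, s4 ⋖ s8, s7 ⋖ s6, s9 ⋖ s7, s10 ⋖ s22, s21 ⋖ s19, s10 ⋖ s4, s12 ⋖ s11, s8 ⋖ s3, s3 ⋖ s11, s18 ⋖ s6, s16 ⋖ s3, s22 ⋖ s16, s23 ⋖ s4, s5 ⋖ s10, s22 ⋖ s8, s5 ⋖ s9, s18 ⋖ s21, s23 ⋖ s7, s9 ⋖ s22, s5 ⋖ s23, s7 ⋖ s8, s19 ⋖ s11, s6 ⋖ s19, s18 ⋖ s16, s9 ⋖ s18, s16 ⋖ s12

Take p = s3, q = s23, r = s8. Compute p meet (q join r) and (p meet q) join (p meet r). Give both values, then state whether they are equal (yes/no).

s8; s8; yes

q join r = s8, so p meet (q join r) = s3 meet s8 = s8.
p meet q = s23 and p meet r = s8, so (p meet q) join (p meet r) = s23 join s8 = s8.
Equal: yes.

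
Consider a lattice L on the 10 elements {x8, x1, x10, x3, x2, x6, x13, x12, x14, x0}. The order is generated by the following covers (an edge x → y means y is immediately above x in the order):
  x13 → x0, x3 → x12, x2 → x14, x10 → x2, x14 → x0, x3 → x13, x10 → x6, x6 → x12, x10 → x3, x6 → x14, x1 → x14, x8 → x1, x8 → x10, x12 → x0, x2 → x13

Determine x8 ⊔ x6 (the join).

x6

Common upper bounds of {x8, x6}: x0, x12, x14, x6.
The least among these is x6.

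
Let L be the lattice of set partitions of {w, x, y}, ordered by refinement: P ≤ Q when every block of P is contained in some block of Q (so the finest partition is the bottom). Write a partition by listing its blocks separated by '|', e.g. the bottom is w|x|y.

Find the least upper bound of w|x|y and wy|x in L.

Common upper bounds of {w|x|y, wy|x}: wxy, wy|x.
The least among these is wy|x.

wy|x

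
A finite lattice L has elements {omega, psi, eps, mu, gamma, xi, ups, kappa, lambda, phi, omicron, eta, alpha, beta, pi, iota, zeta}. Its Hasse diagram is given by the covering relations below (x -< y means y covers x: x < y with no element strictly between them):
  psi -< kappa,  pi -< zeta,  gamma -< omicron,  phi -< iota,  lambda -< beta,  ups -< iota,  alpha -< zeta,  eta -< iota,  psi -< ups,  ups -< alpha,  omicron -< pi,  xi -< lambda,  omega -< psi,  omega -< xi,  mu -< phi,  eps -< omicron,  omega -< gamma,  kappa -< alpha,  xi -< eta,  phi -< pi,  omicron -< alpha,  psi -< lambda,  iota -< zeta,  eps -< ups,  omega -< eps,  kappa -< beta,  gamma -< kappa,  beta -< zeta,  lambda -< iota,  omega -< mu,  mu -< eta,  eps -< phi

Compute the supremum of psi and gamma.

Common upper bounds of {psi, gamma}: alpha, beta, kappa, zeta.
The least among these is kappa.

kappa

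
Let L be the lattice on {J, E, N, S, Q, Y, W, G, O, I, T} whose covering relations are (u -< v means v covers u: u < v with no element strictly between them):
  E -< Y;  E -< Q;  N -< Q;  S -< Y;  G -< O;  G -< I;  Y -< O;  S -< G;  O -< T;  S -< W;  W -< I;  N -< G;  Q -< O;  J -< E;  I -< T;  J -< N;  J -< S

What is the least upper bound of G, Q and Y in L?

Common upper bounds of {G, Q, Y}: O, T.
The least among these is O.

O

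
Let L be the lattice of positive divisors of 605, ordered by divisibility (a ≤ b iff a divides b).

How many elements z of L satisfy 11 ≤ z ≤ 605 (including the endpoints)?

4

The interval [11, 605] = {11, 121, 55, 605}, which has 4 elements.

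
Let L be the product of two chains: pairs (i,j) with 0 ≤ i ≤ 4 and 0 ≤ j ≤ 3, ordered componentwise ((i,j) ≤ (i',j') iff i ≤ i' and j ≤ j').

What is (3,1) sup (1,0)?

(3,1)

In a product of chains, the join is componentwise max, giving (3,1).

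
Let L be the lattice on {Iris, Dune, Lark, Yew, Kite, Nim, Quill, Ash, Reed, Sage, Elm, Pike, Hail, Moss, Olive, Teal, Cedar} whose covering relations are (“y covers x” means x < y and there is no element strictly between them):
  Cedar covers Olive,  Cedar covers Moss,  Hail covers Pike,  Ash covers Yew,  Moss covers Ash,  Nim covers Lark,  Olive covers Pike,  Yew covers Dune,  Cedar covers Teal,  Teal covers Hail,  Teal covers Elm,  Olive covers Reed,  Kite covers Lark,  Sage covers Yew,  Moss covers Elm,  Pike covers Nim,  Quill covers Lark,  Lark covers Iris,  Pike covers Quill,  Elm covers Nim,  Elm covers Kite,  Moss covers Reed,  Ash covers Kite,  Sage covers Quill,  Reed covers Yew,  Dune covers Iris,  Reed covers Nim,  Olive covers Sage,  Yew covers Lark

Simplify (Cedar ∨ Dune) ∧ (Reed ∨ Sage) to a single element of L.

Cedar ∨ Dune = Cedar
Reed ∨ Sage = Olive
Cedar ∧ Olive = Olive

Olive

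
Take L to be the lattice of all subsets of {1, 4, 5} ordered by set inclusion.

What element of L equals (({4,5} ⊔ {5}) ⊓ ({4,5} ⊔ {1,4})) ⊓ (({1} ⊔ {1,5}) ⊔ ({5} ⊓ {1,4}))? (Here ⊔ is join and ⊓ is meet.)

{5}

{4,5} ∨ {5} = {4,5}
{4,5} ∨ {1,4} = {1,4,5}
{4,5} ∧ {1,4,5} = {4,5}
{1} ∨ {1,5} = {1,5}
{5} ∧ {1,4} = {}
{1,5} ∨ {} = {1,5}
{4,5} ∧ {1,5} = {5}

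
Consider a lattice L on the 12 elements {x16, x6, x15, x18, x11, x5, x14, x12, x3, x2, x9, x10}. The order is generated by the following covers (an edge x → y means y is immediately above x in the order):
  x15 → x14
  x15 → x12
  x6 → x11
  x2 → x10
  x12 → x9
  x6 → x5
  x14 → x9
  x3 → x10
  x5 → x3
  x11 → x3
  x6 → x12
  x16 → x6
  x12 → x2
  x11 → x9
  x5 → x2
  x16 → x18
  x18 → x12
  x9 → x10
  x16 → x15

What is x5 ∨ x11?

Common upper bounds of {x5, x11}: x10, x3.
The least among these is x3.

x3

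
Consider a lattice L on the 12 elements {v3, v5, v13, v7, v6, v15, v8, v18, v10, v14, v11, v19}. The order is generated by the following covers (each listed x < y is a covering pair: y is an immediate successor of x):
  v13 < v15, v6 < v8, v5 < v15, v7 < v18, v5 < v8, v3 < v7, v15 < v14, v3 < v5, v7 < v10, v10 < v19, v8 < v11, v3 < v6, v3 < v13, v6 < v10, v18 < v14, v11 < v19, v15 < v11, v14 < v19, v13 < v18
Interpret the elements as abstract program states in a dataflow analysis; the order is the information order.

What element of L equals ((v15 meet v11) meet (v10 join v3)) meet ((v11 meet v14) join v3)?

v3

v15 ∧ v11 = v15
v10 ∨ v3 = v10
v15 ∧ v10 = v3
v11 ∧ v14 = v15
v15 ∨ v3 = v15
v3 ∧ v15 = v3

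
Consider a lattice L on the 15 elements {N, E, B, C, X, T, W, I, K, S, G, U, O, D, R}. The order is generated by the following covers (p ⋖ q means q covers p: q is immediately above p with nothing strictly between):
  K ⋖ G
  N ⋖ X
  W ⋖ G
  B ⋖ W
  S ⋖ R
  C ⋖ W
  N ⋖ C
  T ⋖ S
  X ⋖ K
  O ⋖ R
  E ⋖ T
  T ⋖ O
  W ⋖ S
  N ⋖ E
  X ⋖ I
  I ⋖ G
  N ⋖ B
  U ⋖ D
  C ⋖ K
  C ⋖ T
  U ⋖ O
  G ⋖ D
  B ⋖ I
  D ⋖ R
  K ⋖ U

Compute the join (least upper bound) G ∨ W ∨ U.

D

Common upper bounds of {G, W, U}: D, R.
The least among these is D.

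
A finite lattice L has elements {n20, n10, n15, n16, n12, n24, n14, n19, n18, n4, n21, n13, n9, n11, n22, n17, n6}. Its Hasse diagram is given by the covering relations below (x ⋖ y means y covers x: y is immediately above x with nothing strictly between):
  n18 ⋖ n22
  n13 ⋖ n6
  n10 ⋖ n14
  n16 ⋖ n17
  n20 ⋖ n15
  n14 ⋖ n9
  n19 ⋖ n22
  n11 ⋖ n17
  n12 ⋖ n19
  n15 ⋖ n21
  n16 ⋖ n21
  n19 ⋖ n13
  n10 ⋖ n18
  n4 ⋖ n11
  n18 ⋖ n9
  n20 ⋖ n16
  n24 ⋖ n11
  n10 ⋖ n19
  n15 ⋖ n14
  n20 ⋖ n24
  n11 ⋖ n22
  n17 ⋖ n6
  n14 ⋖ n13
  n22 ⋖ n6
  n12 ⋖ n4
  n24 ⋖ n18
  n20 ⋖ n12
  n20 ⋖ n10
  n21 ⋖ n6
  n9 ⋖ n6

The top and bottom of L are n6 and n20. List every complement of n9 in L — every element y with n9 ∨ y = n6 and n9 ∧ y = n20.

Need y with n9 ∨ y = n6 and n9 ∧ y = n20.
Checking each element gives: n12, n16, n4.

n12, n16, n4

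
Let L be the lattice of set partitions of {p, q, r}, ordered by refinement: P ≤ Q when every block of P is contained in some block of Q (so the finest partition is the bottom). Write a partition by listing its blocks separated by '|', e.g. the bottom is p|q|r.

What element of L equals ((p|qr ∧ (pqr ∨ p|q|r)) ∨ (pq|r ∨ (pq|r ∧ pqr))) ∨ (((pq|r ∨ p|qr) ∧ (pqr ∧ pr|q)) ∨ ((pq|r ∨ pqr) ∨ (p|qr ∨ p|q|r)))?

pqr ∨ p|q|r = pqr
p|qr ∧ pqr = p|qr
pq|r ∧ pqr = pq|r
pq|r ∨ pq|r = pq|r
p|qr ∨ pq|r = pqr
pq|r ∨ p|qr = pqr
pqr ∧ pr|q = pr|q
pqr ∧ pr|q = pr|q
pq|r ∨ pqr = pqr
p|qr ∨ p|q|r = p|qr
pqr ∨ p|qr = pqr
pr|q ∨ pqr = pqr
pqr ∨ pqr = pqr

pqr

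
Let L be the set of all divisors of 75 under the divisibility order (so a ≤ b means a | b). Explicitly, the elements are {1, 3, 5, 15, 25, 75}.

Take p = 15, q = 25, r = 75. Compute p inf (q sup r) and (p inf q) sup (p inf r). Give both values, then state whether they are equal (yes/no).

15; 15; yes

q sup r = 75, so p inf (q sup r) = 15 inf 75 = 15.
p inf q = 5 and p inf r = 15, so (p inf q) sup (p inf r) = 5 sup 15 = 15.
Equal: yes.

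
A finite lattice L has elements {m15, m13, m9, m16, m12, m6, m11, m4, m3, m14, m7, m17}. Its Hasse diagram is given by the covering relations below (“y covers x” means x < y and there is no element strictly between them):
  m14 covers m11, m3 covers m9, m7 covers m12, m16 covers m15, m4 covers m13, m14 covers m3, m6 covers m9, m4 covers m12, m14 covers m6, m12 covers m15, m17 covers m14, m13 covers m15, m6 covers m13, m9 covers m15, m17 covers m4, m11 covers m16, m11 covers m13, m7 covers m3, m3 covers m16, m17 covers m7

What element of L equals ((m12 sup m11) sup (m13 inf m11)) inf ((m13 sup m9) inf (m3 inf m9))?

m12 ∨ m11 = m17
m13 ∧ m11 = m13
m17 ∨ m13 = m17
m13 ∨ m9 = m6
m3 ∧ m9 = m9
m6 ∧ m9 = m9
m17 ∧ m9 = m9

m9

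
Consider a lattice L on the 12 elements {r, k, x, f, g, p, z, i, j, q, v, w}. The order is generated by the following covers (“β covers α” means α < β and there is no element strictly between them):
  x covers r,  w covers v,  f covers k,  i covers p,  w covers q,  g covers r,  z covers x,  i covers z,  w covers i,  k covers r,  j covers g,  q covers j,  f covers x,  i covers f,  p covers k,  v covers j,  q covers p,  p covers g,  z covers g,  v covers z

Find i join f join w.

w

Common upper bounds of {i, f, w}: w.
The least among these is w.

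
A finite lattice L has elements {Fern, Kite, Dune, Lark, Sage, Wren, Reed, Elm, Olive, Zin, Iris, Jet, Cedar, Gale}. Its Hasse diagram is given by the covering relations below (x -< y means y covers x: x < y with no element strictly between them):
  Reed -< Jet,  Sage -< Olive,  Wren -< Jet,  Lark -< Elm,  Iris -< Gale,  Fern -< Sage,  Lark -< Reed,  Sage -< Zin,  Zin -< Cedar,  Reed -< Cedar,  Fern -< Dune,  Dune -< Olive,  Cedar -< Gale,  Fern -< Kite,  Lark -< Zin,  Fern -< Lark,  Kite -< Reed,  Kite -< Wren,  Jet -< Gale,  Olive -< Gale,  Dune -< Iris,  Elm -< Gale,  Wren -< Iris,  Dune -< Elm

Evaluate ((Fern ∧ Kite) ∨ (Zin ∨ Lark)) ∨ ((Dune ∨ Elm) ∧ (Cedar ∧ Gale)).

Fern ∧ Kite = Fern
Zin ∨ Lark = Zin
Fern ∨ Zin = Zin
Dune ∨ Elm = Elm
Cedar ∧ Gale = Cedar
Elm ∧ Cedar = Lark
Zin ∨ Lark = Zin

Zin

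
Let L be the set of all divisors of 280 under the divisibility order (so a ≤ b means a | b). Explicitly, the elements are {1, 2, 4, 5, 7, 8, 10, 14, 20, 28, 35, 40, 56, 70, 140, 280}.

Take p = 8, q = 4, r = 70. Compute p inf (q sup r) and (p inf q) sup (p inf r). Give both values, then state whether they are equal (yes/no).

q sup r = 140, so p inf (q sup r) = 8 inf 140 = 4.
p inf q = 4 and p inf r = 2, so (p inf q) sup (p inf r) = 4 sup 2 = 4.
Equal: yes.

4; 4; yes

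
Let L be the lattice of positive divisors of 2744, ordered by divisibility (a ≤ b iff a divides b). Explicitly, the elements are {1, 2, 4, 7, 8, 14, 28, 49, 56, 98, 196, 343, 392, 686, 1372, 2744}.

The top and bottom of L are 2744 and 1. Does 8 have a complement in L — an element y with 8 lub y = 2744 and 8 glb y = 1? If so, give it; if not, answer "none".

343

Need y with 8 ∨ y = 2744 and 8 ∧ y = 1.
Checking each element gives: 343.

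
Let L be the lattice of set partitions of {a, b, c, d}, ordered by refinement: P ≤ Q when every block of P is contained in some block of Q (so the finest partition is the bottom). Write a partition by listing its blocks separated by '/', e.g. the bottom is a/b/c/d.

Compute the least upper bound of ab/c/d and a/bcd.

The join of ab/c/d and a/bcd merges any blocks that overlap across the partitions, giving abcd.

abcd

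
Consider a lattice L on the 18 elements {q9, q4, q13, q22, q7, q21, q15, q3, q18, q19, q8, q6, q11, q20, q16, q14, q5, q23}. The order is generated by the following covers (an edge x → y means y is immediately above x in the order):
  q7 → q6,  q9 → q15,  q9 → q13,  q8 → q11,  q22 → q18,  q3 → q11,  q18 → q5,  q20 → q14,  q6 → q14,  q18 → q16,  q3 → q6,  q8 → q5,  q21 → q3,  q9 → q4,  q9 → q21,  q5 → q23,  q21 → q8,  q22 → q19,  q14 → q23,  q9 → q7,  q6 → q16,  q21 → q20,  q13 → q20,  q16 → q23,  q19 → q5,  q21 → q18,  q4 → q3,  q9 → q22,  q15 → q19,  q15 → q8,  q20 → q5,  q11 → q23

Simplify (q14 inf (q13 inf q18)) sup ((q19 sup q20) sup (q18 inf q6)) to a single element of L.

q5

q13 ∧ q18 = q9
q14 ∧ q9 = q9
q19 ∨ q20 = q5
q18 ∧ q6 = q21
q5 ∨ q21 = q5
q9 ∨ q5 = q5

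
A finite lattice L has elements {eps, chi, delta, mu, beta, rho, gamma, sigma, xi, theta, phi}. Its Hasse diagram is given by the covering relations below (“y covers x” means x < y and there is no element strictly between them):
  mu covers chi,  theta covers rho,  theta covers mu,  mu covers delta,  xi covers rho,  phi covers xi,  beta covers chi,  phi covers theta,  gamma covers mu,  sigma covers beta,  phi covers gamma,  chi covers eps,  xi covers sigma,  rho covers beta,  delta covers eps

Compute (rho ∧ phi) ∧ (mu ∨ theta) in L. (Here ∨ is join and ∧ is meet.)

rho ∧ phi = rho
mu ∨ theta = theta
rho ∧ theta = rho

rho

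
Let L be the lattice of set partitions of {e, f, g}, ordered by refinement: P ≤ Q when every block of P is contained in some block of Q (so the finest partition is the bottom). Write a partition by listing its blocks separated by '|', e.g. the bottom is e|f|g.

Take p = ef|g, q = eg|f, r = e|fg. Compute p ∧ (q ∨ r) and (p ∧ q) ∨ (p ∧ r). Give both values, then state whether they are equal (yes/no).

ef|g; e|f|g; no

q ∨ r = efg, so p ∧ (q ∨ r) = ef|g ∧ efg = ef|g.
p ∧ q = e|f|g and p ∧ r = e|f|g, so (p ∧ q) ∨ (p ∧ r) = e|f|g ∨ e|f|g = e|f|g.
Equal: no.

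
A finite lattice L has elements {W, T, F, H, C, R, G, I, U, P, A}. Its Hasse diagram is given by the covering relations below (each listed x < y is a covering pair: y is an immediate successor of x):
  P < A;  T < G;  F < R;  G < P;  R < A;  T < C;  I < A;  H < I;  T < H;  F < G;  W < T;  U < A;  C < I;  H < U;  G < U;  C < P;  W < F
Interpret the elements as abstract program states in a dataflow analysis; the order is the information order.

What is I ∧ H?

Common lower bounds of {I, H}: H, T, W.
The greatest among these is H.

H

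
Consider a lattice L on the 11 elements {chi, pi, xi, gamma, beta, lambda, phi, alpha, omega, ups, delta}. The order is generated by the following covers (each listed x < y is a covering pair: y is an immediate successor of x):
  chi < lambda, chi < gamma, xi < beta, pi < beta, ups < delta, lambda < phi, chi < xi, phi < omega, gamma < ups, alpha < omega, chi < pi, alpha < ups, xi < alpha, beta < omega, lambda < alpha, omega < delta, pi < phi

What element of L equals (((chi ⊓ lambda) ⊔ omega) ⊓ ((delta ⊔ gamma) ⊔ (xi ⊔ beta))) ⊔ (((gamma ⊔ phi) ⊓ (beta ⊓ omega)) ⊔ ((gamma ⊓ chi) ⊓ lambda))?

chi ∧ lambda = chi
chi ∨ omega = omega
delta ∨ gamma = delta
xi ∨ beta = beta
delta ∨ beta = delta
omega ∧ delta = omega
gamma ∨ phi = delta
beta ∧ omega = beta
delta ∧ beta = beta
gamma ∧ chi = chi
chi ∧ lambda = chi
beta ∨ chi = beta
omega ∨ beta = omega

omega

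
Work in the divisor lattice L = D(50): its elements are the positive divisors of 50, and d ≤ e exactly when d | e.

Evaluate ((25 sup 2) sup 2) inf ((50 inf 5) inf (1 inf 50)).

1

25 ∨ 2 = 50
50 ∨ 2 = 50
50 ∧ 5 = 5
1 ∧ 50 = 1
5 ∧ 1 = 1
50 ∧ 1 = 1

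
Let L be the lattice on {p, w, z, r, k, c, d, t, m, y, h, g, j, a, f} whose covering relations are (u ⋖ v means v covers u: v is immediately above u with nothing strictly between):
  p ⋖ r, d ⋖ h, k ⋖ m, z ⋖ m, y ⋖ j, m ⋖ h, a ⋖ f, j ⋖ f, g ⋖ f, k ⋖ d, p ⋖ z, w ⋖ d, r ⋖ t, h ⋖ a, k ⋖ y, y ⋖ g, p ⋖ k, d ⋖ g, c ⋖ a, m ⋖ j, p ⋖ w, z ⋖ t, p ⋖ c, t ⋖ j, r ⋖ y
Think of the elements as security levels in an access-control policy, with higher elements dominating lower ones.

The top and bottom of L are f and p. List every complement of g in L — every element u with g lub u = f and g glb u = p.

c, z

Need u with g ∨ u = f and g ∧ u = p.
Checking each element gives: c, z.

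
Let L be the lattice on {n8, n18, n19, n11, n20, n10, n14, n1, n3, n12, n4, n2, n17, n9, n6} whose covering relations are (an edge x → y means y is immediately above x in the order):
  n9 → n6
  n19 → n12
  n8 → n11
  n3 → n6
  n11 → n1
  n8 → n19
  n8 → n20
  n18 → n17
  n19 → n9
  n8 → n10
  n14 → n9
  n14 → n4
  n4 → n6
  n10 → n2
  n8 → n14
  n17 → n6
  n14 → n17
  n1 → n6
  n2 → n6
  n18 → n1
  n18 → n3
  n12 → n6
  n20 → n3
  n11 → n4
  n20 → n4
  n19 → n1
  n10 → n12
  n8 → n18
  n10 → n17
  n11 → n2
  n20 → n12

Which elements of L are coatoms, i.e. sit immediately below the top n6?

n1, n12, n17, n2, n3, n4, n9

The coatoms are exactly the elements covered by n6: n1, n12, n17, n2, n3, n4, n9.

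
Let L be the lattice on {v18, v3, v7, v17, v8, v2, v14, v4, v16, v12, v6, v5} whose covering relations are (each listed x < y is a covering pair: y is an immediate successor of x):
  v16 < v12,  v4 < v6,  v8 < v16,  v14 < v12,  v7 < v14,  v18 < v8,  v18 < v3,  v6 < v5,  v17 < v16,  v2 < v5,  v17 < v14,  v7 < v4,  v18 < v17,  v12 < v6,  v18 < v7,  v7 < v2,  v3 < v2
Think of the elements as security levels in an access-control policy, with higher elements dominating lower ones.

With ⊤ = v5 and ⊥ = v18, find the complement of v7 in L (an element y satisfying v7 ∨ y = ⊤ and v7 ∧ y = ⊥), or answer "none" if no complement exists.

For every candidate y, either v7 ∨ y ≠ v5 or v7 ∧ y ≠ v18; no complement exists.

none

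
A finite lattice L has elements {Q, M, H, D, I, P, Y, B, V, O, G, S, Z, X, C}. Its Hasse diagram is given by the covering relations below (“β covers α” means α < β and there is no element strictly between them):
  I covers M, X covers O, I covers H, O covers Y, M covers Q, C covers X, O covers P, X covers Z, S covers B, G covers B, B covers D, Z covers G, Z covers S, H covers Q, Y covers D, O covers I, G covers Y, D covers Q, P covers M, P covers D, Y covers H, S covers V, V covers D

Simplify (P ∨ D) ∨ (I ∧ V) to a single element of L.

P ∨ D = P
I ∧ V = Q
P ∨ Q = P

P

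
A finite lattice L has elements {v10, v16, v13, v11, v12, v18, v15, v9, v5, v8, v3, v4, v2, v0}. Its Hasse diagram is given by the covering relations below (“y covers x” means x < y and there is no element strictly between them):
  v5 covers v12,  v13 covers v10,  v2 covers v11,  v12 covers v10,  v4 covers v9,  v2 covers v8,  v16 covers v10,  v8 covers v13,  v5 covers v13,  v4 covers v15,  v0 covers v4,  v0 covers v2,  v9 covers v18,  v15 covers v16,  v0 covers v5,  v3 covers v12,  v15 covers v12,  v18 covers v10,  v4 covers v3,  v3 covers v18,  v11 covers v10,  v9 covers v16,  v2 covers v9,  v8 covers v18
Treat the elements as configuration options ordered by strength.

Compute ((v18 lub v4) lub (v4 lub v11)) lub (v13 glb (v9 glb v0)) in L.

v0

v18 ∨ v4 = v4
v4 ∨ v11 = v0
v4 ∨ v0 = v0
v9 ∧ v0 = v9
v13 ∧ v9 = v10
v0 ∨ v10 = v0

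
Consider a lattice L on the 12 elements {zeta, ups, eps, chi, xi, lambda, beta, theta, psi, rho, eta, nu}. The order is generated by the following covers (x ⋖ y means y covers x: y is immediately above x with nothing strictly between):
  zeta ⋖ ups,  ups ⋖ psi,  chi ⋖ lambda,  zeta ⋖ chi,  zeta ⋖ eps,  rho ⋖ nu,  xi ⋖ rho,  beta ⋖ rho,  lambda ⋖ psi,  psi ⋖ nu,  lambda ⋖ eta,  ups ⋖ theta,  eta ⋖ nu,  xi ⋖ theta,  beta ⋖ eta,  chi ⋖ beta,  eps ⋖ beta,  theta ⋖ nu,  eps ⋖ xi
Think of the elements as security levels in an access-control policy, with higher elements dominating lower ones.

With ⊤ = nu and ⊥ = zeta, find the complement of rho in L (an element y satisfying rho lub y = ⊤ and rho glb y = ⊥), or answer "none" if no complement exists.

Need y with rho ∨ y = nu and rho ∧ y = zeta.
Checking each element gives: ups.

ups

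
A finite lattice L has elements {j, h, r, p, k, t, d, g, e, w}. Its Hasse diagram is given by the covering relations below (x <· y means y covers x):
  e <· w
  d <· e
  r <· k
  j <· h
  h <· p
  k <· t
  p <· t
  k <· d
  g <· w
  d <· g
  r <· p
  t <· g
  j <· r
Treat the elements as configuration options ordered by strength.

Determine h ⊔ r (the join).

p

Common upper bounds of {h, r}: g, p, t, w.
The least among these is p.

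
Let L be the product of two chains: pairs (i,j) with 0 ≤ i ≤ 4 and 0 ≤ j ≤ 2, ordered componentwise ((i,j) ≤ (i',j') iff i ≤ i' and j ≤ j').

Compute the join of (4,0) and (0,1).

In a product of chains, the join is componentwise max, giving (4,1).

(4,1)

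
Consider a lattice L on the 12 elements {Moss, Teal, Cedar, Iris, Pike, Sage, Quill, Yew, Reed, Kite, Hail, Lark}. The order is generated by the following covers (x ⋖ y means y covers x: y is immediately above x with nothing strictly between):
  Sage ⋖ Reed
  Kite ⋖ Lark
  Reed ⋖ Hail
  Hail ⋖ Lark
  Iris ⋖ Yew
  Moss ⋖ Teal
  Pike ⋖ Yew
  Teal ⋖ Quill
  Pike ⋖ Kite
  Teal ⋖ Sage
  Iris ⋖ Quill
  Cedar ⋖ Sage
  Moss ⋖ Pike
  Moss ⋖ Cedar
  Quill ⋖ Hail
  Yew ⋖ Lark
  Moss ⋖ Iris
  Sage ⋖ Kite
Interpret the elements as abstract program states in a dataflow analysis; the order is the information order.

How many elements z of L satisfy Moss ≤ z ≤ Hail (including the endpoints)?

8

The interval [Moss, Hail] = {Cedar, Hail, Iris, Moss, Quill, Reed, Sage, Teal}, which has 8 elements.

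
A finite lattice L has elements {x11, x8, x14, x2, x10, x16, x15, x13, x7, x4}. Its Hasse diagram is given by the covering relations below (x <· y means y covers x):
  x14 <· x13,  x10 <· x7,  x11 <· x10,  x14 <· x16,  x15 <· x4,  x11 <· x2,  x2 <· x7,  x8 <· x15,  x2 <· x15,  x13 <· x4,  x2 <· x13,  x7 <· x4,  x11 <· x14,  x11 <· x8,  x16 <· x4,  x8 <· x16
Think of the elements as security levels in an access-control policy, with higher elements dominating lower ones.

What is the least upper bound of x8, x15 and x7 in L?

Common upper bounds of {x8, x15, x7}: x4.
The least among these is x4.

x4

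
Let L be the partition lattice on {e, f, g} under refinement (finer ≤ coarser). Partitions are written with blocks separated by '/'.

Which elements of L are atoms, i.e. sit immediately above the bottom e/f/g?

The atoms are exactly the elements that cover e/f/g: e/fg, ef/g, eg/f.

e/fg, ef/g, eg/f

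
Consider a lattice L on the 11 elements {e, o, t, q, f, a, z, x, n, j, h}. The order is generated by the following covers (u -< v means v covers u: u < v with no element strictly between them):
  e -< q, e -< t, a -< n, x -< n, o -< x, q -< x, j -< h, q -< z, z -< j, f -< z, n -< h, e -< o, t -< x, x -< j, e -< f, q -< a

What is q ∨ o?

x

Common upper bounds of {q, o}: h, j, n, x.
The least among these is x.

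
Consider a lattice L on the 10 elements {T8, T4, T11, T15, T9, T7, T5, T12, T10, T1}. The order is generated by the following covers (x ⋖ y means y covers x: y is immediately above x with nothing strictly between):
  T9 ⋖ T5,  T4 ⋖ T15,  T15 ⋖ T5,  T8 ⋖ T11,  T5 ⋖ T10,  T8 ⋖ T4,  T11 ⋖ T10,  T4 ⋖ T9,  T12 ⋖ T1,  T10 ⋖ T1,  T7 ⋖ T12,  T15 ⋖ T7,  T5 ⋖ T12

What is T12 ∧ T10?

T5

Common lower bounds of {T12, T10}: T15, T4, T5, T8, T9.
The greatest among these is T5.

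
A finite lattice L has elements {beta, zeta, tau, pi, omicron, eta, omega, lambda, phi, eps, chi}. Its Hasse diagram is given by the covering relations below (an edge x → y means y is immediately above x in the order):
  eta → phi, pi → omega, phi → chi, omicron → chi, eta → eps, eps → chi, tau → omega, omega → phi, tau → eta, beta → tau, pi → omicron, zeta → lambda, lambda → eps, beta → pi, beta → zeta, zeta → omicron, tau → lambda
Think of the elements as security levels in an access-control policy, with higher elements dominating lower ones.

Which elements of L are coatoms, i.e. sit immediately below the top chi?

The coatoms are exactly the elements covered by chi: eps, omicron, phi.

eps, omicron, phi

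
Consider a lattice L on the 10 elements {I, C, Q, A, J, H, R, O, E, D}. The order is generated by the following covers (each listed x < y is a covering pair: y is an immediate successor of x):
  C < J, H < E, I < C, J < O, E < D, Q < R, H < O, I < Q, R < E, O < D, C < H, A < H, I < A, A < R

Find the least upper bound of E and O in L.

D

Common upper bounds of {E, O}: D.
The least among these is D.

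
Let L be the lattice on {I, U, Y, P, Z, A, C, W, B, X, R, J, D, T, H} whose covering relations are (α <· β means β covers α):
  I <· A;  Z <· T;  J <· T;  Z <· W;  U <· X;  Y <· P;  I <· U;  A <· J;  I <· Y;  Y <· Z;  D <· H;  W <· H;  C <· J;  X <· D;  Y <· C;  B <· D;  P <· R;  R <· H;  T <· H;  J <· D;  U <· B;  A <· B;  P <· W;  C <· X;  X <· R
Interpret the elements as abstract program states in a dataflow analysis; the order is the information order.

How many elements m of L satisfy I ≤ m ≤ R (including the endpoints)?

The interval [I, R] = {C, I, P, R, U, X, Y}, which has 7 elements.

7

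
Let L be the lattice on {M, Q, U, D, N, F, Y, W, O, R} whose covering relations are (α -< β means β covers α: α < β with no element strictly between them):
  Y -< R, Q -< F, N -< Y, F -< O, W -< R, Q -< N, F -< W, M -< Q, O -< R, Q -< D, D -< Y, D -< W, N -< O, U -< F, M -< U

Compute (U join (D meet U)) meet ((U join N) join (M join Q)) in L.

U

D ∧ U = M
U ∨ M = U
U ∨ N = O
M ∨ Q = Q
O ∨ Q = O
U ∧ O = U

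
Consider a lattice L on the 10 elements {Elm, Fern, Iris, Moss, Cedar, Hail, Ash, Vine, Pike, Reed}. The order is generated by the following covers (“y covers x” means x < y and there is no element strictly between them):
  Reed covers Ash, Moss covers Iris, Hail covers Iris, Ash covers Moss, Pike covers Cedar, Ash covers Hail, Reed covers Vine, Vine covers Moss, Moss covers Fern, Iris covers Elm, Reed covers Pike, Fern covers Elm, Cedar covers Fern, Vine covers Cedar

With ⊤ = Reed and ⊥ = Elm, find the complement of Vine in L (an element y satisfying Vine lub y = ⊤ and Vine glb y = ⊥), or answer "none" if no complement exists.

For every candidate y, either Vine ∨ y ≠ Reed or Vine ∧ y ≠ Elm; no complement exists.

none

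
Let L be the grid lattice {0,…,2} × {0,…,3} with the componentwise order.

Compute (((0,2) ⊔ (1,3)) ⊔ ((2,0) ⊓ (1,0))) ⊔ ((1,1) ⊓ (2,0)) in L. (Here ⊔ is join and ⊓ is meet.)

(1,3)

(0,2) ∨ (1,3) = (1,3)
(2,0) ∧ (1,0) = (1,0)
(1,3) ∨ (1,0) = (1,3)
(1,1) ∧ (2,0) = (1,0)
(1,3) ∨ (1,0) = (1,3)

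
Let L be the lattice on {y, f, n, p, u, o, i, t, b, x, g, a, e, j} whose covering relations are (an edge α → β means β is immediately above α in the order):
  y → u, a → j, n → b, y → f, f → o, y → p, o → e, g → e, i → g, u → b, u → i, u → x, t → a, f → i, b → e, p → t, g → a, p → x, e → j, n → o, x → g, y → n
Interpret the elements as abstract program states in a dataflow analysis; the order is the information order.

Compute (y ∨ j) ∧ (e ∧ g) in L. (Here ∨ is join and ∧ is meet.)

y ∨ j = j
e ∧ g = g
j ∧ g = g

g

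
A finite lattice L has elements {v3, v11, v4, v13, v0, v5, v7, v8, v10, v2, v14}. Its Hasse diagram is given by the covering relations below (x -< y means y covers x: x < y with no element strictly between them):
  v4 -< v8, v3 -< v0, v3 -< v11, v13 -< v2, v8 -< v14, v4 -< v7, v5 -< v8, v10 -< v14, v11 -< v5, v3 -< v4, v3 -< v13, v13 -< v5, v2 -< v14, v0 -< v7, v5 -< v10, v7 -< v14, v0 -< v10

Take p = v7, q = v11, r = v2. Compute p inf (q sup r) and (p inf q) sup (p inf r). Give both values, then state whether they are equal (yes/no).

q sup r = v14, so p inf (q sup r) = v7 inf v14 = v7.
p inf q = v3 and p inf r = v3, so (p inf q) sup (p inf r) = v3 sup v3 = v3.
Equal: no.

v7; v3; no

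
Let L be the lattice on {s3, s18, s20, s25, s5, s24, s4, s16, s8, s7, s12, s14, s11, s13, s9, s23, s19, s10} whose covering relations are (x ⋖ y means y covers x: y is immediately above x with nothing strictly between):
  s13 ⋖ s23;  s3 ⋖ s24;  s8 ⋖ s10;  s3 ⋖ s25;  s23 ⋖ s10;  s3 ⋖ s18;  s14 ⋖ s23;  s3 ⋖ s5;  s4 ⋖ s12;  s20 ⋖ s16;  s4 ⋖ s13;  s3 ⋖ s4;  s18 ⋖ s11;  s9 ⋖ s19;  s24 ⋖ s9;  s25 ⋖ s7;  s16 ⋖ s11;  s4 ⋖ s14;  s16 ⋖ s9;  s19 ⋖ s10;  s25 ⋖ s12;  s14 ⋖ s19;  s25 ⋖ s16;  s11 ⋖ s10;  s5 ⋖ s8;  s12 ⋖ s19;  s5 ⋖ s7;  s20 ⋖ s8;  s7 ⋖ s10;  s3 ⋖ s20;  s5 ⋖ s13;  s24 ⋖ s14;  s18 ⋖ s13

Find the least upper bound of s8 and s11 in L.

Common upper bounds of {s8, s11}: s10.
The least among these is s10.

s10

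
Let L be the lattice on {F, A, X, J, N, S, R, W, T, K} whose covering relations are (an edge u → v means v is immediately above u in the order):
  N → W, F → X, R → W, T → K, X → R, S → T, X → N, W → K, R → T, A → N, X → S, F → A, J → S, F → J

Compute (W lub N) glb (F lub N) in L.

W ∨ N = W
F ∨ N = N
W ∧ N = N

N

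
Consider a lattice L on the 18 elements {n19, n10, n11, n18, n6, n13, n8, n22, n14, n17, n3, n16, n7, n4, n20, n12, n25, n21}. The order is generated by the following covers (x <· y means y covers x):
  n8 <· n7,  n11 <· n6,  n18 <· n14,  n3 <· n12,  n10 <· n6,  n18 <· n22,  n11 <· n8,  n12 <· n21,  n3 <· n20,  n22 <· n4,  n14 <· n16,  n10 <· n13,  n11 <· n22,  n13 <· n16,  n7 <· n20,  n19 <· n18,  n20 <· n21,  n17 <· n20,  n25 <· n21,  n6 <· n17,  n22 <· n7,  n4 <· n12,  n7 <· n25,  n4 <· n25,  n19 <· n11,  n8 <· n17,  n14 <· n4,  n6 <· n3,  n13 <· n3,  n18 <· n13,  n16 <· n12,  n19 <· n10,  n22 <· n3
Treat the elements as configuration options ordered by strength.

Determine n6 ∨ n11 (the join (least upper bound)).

Common upper bounds of {n6, n11}: n12, n17, n20, n21, n3, n6.
The least among these is n6.

n6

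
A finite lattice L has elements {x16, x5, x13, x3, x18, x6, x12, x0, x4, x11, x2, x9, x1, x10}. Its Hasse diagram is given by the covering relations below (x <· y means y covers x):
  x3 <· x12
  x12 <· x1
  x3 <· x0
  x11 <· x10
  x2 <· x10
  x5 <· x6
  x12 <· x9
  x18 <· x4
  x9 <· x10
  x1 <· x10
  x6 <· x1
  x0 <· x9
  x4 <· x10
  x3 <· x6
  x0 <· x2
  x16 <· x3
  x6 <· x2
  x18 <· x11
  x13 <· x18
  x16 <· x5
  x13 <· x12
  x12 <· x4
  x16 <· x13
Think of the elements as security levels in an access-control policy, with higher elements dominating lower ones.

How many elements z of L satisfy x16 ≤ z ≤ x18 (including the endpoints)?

3

The interval [x16, x18] = {x13, x16, x18}, which has 3 elements.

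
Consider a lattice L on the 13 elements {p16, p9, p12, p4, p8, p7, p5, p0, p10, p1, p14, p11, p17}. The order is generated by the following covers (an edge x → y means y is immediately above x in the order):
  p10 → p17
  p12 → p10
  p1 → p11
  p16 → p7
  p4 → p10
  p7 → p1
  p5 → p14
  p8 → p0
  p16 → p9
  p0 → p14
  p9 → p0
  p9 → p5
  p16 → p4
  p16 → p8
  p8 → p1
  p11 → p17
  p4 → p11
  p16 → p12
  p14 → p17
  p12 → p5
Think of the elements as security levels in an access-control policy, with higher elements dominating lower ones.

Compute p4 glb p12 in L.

p16

p4 ∧ p12 = p16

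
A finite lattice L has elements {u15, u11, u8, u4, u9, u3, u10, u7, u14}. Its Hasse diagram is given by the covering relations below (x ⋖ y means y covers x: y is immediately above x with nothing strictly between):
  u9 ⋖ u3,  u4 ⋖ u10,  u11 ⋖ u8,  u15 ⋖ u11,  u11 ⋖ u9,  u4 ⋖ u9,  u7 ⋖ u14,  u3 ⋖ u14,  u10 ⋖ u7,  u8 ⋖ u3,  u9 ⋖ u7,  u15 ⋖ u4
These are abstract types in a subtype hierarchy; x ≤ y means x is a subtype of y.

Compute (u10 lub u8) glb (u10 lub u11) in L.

u10 ∨ u8 = u14
u10 ∨ u11 = u7
u14 ∧ u7 = u7

u7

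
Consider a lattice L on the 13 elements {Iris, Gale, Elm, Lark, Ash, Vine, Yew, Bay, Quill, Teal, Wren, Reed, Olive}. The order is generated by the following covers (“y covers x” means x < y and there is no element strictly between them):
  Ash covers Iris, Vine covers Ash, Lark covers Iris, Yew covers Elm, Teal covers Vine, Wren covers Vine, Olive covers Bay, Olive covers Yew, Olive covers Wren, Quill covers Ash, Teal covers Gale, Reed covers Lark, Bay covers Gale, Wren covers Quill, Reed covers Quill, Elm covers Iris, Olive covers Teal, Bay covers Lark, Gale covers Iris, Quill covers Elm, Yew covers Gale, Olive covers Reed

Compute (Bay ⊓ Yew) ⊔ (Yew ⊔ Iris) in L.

Bay ∧ Yew = Gale
Yew ∨ Iris = Yew
Gale ∨ Yew = Yew

Yew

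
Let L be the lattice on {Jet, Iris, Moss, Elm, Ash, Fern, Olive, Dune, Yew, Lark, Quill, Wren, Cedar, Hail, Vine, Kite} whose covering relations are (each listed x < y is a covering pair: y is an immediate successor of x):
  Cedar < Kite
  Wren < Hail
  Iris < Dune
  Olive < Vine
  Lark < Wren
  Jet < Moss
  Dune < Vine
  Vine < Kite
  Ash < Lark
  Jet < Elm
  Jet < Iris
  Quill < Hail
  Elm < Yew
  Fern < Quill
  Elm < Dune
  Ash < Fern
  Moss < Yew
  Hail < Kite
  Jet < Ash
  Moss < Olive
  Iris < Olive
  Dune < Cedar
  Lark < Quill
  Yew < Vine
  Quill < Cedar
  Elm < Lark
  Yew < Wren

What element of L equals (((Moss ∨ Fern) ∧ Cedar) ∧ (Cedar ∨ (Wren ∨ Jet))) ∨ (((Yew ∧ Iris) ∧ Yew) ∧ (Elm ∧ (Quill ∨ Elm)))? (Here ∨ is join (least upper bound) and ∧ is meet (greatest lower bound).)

Moss ∨ Fern = Hail
Hail ∧ Cedar = Quill
Wren ∨ Jet = Wren
Cedar ∨ Wren = Kite
Quill ∧ Kite = Quill
Yew ∧ Iris = Jet
Jet ∧ Yew = Jet
Quill ∨ Elm = Quill
Elm ∧ Quill = Elm
Jet ∧ Elm = Jet
Quill ∨ Jet = Quill

Quill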